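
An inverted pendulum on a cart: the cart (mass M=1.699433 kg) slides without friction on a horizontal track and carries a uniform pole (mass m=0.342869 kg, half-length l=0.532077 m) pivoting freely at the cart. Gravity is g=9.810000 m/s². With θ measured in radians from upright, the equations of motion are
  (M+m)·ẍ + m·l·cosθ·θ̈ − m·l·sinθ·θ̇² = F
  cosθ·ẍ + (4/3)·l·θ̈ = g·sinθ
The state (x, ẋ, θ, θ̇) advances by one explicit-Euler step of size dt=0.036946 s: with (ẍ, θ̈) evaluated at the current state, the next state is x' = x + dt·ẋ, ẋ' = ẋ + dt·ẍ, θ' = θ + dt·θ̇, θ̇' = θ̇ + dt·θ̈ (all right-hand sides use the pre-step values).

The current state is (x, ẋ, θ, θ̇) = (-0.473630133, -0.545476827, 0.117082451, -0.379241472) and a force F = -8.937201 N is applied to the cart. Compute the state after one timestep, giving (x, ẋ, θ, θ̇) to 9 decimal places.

sinθ=0.116815134, cosθ=0.993153676
temp = (F + m·l·θ̇²·sinθ)/(M+m) = (-8.937201 + 0.003065021)/2.042302 = -4.374542051
θ̈ = (g·sinθ − cosθ·temp)/(l·(4/3 − m·cos²θ/(M+m))) = 8.836797215
ẍ = temp − m·l·θ̈·cosθ/(M+m) = -5.158502382
Euler: x'=-0.473630133+0.036946·-0.545476827=-0.493783320, ẋ'=-0.545476827+0.036946·-5.158502382=-0.736062856
       θ'=0.117082451+0.036946·-0.379241472=0.103070996, θ̇'=-0.379241472+0.036946·8.836797215=-0.052757162

(-0.493783320, -0.736062856, 0.103070996, -0.052757162)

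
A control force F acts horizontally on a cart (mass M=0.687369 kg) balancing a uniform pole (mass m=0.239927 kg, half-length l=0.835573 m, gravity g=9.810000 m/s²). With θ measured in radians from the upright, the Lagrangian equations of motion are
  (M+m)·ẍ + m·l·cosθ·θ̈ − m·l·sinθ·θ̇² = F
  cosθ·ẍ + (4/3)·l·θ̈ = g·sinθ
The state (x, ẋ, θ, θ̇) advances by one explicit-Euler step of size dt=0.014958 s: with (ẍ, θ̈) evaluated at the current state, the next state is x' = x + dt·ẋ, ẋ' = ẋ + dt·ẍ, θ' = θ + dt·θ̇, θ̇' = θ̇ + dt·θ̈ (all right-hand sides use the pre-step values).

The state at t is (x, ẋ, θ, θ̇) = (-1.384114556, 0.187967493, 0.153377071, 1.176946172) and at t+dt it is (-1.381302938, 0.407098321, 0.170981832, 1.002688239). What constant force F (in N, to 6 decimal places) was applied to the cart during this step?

F = 11.234123 N

ẍ = (ẋ'−ẋ)/dt = (0.407098321−0.187967493)/0.014958 = 14.649741
θ̈ = (θ̇'−θ̇)/dt = (1.002688239−1.176946172)/0.014958 = -11.649815
sinθ=0.152776, cosθ=0.988261
F = (M+m)·ẍ + m·l·cosθ·θ̈ − m·l·sinθ·θ̇² = 13.584646 + -2.308097 − 0.042426 = 11.234123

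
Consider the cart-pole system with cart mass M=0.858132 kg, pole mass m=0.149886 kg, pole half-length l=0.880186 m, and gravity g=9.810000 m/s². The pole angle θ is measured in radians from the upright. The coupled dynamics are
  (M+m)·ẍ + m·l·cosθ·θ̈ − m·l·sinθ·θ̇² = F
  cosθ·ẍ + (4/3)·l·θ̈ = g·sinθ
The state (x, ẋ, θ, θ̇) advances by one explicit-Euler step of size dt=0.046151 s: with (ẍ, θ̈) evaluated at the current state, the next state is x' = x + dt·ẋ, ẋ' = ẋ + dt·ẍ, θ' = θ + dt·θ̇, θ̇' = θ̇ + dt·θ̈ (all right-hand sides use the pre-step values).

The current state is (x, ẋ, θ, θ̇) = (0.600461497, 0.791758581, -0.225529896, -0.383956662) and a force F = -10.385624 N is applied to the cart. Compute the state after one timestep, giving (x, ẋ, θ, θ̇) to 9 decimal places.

(0.637001947, 0.272005308, -0.243249880, -0.038562962)

sinθ=-0.223622870, cosθ=0.974675747
temp = (F + m·l·θ̇²·sinθ)/(M+m) = (-10.385624 + -0.004349268)/1.008018 = -10.307329103
θ̈ = (g·sinθ − cosθ·temp)/(l·(4/3 − m·cos²θ/(M+m))) = 7.483991674
ẍ = temp − m·l·θ̈·cosθ/(M+m) = -11.262015412
Euler: x'=0.600461497+0.046151·0.791758581=0.637001947, ẋ'=0.791758581+0.046151·-11.262015412=0.272005308
       θ'=-0.225529896+0.046151·-0.383956662=-0.243249880, θ̇'=-0.383956662+0.046151·7.483991674=-0.038562962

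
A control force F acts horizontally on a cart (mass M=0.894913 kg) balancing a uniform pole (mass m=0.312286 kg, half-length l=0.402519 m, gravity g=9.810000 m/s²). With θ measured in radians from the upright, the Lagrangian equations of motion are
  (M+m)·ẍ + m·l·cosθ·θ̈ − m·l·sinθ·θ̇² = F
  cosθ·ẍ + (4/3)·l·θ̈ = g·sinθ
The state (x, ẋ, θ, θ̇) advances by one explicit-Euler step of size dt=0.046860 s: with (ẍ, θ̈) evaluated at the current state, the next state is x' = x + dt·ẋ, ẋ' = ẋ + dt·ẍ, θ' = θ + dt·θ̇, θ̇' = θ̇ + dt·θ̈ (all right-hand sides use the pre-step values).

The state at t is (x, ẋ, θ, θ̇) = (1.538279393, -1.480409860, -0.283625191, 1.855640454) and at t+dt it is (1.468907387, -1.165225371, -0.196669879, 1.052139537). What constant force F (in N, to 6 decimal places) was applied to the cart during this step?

F = 6.171589 N

ẍ = (ẋ'−ẋ)/dt = (-1.165225371−-1.480409860)/0.046860 = 6.726088
θ̈ = (θ̇'−θ̇)/dt = (1.052139537−1.855640454)/0.046860 = -17.146840
sinθ=-0.279838, cosθ=0.960047
F = (M+m)·ẍ + m·l·cosθ·θ̈ − m·l·sinθ·θ̇² = 8.119727 + -2.069263 − -0.121125 = 6.171589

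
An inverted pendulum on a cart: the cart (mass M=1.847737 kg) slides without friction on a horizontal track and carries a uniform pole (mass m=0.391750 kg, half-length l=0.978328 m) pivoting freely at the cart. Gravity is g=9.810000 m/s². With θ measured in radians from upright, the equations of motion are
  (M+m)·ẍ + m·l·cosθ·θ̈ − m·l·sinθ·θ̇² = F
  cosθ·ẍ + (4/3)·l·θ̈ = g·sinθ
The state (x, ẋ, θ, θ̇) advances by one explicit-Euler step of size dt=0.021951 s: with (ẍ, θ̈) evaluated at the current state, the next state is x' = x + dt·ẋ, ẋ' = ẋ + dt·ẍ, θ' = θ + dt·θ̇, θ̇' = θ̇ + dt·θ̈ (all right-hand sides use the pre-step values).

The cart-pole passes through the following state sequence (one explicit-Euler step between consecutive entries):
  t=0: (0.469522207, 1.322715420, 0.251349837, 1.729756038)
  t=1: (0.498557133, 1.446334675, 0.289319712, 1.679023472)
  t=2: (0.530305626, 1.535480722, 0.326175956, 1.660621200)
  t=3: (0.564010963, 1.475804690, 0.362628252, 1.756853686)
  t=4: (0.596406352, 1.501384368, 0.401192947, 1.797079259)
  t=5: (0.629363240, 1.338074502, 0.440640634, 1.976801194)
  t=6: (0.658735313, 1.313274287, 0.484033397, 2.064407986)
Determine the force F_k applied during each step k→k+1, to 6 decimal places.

step 0→1:
  ẍ = (ẋ'−ẋ)/dt = (1.446334675−1.322715420)/0.021951 = 5.631600
  θ̈ = (θ̇'−θ̇)/dt = (1.679023472−1.729756038)/0.021951 = -2.311173
  sinθ=0.248712, cosθ=0.968578
  F = (M+m)·ẍ + m·l·cosθ·θ̈ − m·l·sinθ·θ̇² = 12.611895 + -0.857947 − 0.285206 = 11.468742
step 1→2:
  ẍ = (ẋ'−ẋ)/dt = (1.535480722−1.446334675)/0.021951 = 4.061138
  θ̈ = (θ̇'−θ̇)/dt = (1.660621200−1.679023472)/0.021951 = -0.838334
  sinθ=0.285300, cosθ=0.958438
  F = (M+m)·ẍ + m·l·cosθ·θ̈ − m·l·sinθ·θ̇² = 9.094866 + -0.307946 − 0.308254 = 8.478666
step 2→3:
  ẍ = (ẋ'−ẋ)/dt = (1.475804690−1.535480722)/0.021951 = -2.718602
  θ̈ = (θ̇'−θ̇)/dt = (1.756853686−1.660621200)/0.021951 = 4.383968
  sinθ=0.320423, cosθ=0.947275
  F = (M+m)·ẍ + m·l·cosθ·θ̈ − m·l·sinθ·θ̇² = -6.088274 + 1.591610 − 0.338656 = -4.835319
step 3→4:
  ẍ = (ẋ'−ẋ)/dt = (1.501384368−1.475804690)/0.021951 = 1.165308
  θ̈ = (θ̇'−θ̇)/dt = (1.797079259−1.756853686)/0.021951 = 1.832517
  sinθ=0.354733, cosθ=0.934968
  F = (M+m)·ẍ + m·l·cosθ·θ̈ − m·l·sinθ·θ̇² = 2.609692 + 0.656656 − 0.419629 = 2.846719
step 4→5:
  ẍ = (ẋ'−ẋ)/dt = (1.338074502−1.501384368)/0.021951 = -7.439746
  θ̈ = (θ̇'−θ̇)/dt = (1.976801194−1.797079259)/0.021951 = 8.187414
  sinθ=0.390517, cosθ=0.920596
  F = (M+m)·ẍ + m·l·cosθ·θ̈ − m·l·sinθ·θ̇² = -16.661215 + 2.888745 − 0.483357 = -14.255826
step 5→6:
  ẍ = (ẋ'−ẋ)/dt = (1.313274287−1.338074502)/0.021951 = -1.129799
  θ̈ = (θ̇'−θ̇)/dt = (2.064407986−1.976801194)/0.021951 = 3.991016
  sinθ=0.426519, cosθ=0.904479
  F = (M+m)·ẍ + m·l·cosθ·θ̈ − m·l·sinθ·θ̇² = -2.530170 + 1.383488 − 0.638790 = -1.785472

F_0 = 11.468742 N
F_1 = 8.478666 N
F_2 = -4.835319 N
F_3 = 2.846719 N
F_4 = -14.255826 N
F_5 = -1.785472 N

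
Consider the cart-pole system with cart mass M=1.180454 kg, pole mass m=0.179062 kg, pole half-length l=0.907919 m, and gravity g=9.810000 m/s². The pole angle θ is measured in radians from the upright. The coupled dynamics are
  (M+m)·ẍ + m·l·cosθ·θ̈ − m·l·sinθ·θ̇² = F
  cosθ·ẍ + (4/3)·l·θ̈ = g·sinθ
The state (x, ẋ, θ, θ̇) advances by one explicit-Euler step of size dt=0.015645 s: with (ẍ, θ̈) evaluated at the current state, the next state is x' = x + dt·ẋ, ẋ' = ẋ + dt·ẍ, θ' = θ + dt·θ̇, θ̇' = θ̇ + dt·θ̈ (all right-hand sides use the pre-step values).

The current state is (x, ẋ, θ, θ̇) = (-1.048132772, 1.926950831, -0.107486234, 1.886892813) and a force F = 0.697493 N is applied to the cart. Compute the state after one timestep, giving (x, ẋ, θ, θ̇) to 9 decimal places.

sinθ=-0.107279384, cosθ=0.994228914
temp = (F + m·l·θ̇²·sinθ)/(M+m) = (0.697493 + -0.062095663)/1.359516 = 0.467370253
θ̈ = (g·sinθ − cosθ·temp)/(l·(4/3 − m·cos²θ/(M+m))) = -1.388822143
ẍ = temp − m·l·θ̈·cosθ/(M+m) = 0.632490084
Euler: x'=-1.048132772+0.015645·1.926950831=-1.017985626, ẋ'=1.926950831+0.015645·0.632490084=1.936846138
       θ'=-0.107486234+0.015645·1.886892813=-0.077965796, θ̇'=1.886892813+0.015645·-1.388822143=1.865164691

(-1.017985626, 1.936846138, -0.077965796, 1.865164691)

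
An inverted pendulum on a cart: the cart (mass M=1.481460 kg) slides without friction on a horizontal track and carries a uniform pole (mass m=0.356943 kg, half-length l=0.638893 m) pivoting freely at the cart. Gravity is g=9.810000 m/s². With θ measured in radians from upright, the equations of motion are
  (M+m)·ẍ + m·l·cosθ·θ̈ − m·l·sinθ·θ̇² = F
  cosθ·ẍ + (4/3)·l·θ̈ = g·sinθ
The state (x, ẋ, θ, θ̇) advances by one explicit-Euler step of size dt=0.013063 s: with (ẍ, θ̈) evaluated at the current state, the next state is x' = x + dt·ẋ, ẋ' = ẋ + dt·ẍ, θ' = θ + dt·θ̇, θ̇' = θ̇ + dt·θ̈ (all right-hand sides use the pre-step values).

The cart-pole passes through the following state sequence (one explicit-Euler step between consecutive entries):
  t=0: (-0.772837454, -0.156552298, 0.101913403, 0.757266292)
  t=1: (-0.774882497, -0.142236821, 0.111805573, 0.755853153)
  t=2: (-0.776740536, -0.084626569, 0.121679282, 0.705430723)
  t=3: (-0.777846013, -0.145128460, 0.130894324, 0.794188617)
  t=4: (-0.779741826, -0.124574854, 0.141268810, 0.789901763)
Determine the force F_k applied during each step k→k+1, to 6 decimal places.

step 0→1:
  ẍ = (ẋ'−ẋ)/dt = (-0.142236821−-0.156552298)/0.013063 = 1.095880
  θ̈ = (θ̇'−θ̇)/dt = (0.755853153−0.757266292)/0.013063 = -0.108179
  sinθ=0.101737, cosθ=0.994811
  F = (M+m)·ẍ + m·l·cosθ·θ̈ − m·l·sinθ·θ̇² = 2.014669 + -0.024542 − 0.013305 = 1.976822
step 1→2:
  ẍ = (ẋ'−ẋ)/dt = (-0.084626569−-0.142236821)/0.013063 = 4.410185
  θ̈ = (θ̇'−θ̇)/dt = (0.705430723−0.755853153)/0.013063 = -3.859943
  sinθ=0.111573, cosθ=0.993756
  F = (M+m)·ẍ + m·l·cosθ·θ̈ − m·l·sinθ·θ̇² = 8.107698 + -0.874758 − 0.014537 = 7.218404
step 2→3:
  ẍ = (ẋ'−ẋ)/dt = (-0.145128460−-0.084626569)/0.013063 = -4.631546
  θ̈ = (θ̇'−θ̇)/dt = (0.794188617−0.705430723)/0.013063 = 6.794603
  sinθ=0.121379, cosθ=0.992606
  F = (M+m)·ẍ + m·l·cosθ·θ̈ − m·l·sinθ·θ̇² = -8.514649 + 1.538041 − 0.013775 = -6.990382
step 3→4:
  ẍ = (ẋ'−ẋ)/dt = (-0.124574854−-0.145128460)/0.013063 = 1.573421
  θ̈ = (θ̇'−θ̇)/dt = (0.789901763−0.794188617)/0.013063 = -0.328168
  sinθ=0.130521, cosθ=0.991446
  F = (M+m)·ẍ + m·l·cosθ·θ̈ − m·l·sinθ·θ̇² = 2.892583 + -0.074198 − 0.018774 = 2.799611

F_0 = 1.976822 N
F_1 = 7.218404 N
F_2 = -6.990382 N
F_3 = 2.799611 N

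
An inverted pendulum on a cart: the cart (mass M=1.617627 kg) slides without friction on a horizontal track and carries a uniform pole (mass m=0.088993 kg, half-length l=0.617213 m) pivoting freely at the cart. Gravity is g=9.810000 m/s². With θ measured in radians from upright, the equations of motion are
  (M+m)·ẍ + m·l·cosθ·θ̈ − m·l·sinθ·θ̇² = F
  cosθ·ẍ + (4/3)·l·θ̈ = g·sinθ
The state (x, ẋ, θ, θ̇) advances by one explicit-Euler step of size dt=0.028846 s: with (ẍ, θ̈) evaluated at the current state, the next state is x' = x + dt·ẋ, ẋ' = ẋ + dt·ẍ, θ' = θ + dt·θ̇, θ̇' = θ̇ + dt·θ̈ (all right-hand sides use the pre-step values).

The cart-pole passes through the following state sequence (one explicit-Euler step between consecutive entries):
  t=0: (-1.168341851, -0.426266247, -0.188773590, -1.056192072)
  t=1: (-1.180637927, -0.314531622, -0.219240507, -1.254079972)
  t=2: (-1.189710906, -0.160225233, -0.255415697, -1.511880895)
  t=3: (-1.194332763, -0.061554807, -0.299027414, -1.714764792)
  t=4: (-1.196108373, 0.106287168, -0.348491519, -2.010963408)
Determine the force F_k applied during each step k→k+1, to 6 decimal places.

step 0→1:
  ẍ = (ẋ'−ẋ)/dt = (-0.314531622−-0.426266247)/0.028846 = 3.873488
  θ̈ = (θ̇'−θ̇)/dt = (-1.254079972−-1.056192072)/0.028846 = -6.860150
  sinθ=-0.187654, cosθ=0.982235
  F = (M+m)·ẍ + m·l·cosθ·θ̈ − m·l·sinθ·θ̇² = 6.610571 + -0.370118 − -0.011498 = 6.251952
step 1→2:
  ẍ = (ẋ'−ẋ)/dt = (-0.160225233−-0.314531622)/0.028846 = 5.349317
  θ̈ = (θ̇'−θ̇)/dt = (-1.511880895−-1.254079972)/0.028846 = -8.937146
  sinθ=-0.217488, cosθ=0.976063
  F = (M+m)·ẍ + m·l·cosθ·θ̈ − m·l·sinθ·θ̇² = 9.129251 + -0.479146 − -0.018788 = 8.668893
step 2→3:
  ẍ = (ẋ'−ẋ)/dt = (-0.061554807−-0.160225233)/0.028846 = 3.420593
  θ̈ = (θ̇'−θ̇)/dt = (-1.714764792−-1.511880895)/0.028846 = -7.033346
  sinθ=-0.252648, cosθ=0.967558
  F = (M+m)·ẍ + m·l·cosθ·θ̈ − m·l·sinθ·θ̇² = 5.837652 + -0.373792 − -0.031721 = 5.495581
step 3→4:
  ẍ = (ẋ'−ẋ)/dt = (0.106287168−-0.061554807)/0.028846 = 5.818553
  θ̈ = (θ̇'−θ̇)/dt = (-2.010963408−-1.714764792)/0.028846 = -10.268273
  sinθ=-0.294591, cosθ=0.955623
  F = (M+m)·ẍ + m·l·cosθ·θ̈ − m·l·sinθ·θ̇² = 9.930059 + -0.538983 − -0.047579 = 9.438655

F_0 = 6.251952 N
F_1 = 8.668893 N
F_2 = 5.495581 N
F_3 = 9.438655 N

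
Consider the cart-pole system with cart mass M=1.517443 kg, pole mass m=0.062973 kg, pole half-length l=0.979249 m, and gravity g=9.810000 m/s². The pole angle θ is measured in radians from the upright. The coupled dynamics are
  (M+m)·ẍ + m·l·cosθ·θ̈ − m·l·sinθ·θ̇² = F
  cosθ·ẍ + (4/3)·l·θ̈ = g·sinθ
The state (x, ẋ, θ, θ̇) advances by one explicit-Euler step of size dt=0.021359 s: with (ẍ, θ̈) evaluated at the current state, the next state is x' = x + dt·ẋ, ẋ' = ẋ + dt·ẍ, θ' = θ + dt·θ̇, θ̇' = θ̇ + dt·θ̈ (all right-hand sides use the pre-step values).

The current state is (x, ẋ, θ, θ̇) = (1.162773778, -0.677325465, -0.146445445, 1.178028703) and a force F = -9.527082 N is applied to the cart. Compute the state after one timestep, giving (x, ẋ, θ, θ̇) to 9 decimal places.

(1.148306783, -0.809204047, -0.121283930, 1.254534940)

sinθ=-0.145922555, cosθ=0.989296016
temp = (F + m·l·θ̇²·sinθ)/(M+m) = (-9.527082 + -0.012487678)/1.580416 = -6.036113073
θ̈ = (g·sinθ − cosθ·temp)/(l·(4/3 − m·cos²θ/(M+m))) = 3.581920383
ẍ = temp − m·l·θ̈·cosθ/(M+m) = -6.174379993
Euler: x'=1.162773778+0.021359·-0.677325465=1.148306783, ẋ'=-0.677325465+0.021359·-6.174379993=-0.809204047
       θ'=-0.146445445+0.021359·1.178028703=-0.121283930, θ̇'=1.178028703+0.021359·3.581920383=1.254534940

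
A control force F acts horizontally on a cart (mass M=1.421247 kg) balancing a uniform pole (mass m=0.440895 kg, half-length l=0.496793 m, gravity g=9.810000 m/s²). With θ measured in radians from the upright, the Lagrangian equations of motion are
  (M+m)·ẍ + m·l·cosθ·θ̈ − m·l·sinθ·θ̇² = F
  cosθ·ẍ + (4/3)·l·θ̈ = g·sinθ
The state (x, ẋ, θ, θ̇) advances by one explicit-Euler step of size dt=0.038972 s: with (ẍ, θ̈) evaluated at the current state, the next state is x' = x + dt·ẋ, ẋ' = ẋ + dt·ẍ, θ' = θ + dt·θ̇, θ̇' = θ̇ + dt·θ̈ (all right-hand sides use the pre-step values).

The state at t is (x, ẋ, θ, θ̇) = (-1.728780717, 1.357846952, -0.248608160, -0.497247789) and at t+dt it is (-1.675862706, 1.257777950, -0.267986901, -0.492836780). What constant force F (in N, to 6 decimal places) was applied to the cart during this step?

ẍ = (ẋ'−ẋ)/dt = (1.257777950−1.357846952)/0.038972 = -2.567715
θ̈ = (θ̇'−θ̇)/dt = (-0.492836780−-0.497247789)/0.038972 = 0.113184
sinθ=-0.246055, cosθ=0.969256
F = (M+m)·ẍ + m·l·cosθ·θ̈ − m·l·sinθ·θ̇² = -4.781451 + 0.024029 − -0.013326 = -4.744096

F = -4.744096 N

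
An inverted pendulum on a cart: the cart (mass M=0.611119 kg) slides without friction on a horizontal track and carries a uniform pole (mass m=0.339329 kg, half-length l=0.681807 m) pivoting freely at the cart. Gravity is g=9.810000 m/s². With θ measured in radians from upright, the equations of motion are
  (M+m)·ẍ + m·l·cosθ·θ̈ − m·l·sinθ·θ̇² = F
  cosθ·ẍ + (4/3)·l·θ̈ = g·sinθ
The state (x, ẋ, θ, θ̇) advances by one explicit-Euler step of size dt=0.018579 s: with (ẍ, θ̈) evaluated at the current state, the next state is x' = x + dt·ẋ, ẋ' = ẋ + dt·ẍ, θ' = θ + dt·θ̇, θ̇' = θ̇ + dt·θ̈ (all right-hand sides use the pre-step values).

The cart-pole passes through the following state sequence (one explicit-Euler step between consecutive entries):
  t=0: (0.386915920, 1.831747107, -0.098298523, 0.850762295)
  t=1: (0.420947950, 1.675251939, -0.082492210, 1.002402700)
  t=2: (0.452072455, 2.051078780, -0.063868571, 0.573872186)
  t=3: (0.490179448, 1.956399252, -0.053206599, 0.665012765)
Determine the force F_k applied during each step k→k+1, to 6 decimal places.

F_0 = -6.110205 N
F_1 = 13.927198 N
F_2 = -3.706045 N

step 0→1:
  ẍ = (ẋ'−ẋ)/dt = (1.675251939−1.831747107)/0.018579 = -8.423229
  θ̈ = (θ̇'−θ̇)/dt = (1.002402700−0.850762295)/0.018579 = 8.161925
  sinθ=-0.098140, cosθ=0.995173
  F = (M+m)·ẍ + m·l·cosθ·θ̈ − m·l·sinθ·θ̇² = -8.005841 + 1.879202 − -0.016434 = -6.110205
step 1→2:
  ẍ = (ẋ'−ẋ)/dt = (2.051078780−1.675251939)/0.018579 = 20.228583
  θ̈ = (θ̇'−θ̇)/dt = (0.573872186−1.002402700)/0.018579 = -23.065316
  sinθ=-0.082399, cosθ=0.996599
  F = (M+m)·ẍ + m·l·cosθ·θ̈ − m·l·sinθ·θ̇² = 19.226216 + -5.318173 − -0.019155 = 13.927198
step 2→3:
  ẍ = (ẋ'−ẋ)/dt = (1.956399252−2.051078780)/0.018579 = -5.096051
  θ̈ = (θ̇'−θ̇)/dt = (0.665012765−0.573872186)/0.018579 = 4.905570
  sinθ=-0.063825, cosθ=0.997961
  F = (M+m)·ẍ + m·l·cosθ·θ̈ − m·l·sinθ·θ̇² = -4.843531 + 1.132623 − -0.004863 = -3.706045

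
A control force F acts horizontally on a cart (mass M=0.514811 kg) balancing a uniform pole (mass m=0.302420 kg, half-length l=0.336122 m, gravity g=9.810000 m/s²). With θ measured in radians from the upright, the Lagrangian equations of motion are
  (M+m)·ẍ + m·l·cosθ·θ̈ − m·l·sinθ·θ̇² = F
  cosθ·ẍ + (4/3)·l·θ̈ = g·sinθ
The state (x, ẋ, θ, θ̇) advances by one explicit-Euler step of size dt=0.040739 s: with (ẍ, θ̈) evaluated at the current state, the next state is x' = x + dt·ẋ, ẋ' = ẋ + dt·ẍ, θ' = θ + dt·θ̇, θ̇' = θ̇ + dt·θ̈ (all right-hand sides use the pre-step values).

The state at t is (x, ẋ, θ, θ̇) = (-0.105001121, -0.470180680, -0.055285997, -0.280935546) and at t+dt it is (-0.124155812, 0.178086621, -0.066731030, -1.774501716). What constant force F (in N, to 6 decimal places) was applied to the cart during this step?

ẍ = (ẋ'−ẋ)/dt = (0.178086621−-0.470180680)/0.040739 = 15.912695
θ̈ = (θ̇'−θ̇)/dt = (-1.774501716−-0.280935546)/0.040739 = -36.661827
sinθ=-0.055258, cosθ=0.998472
F = (M+m)·ẍ + m·l·cosθ·θ̈ − m·l·sinθ·θ̇² = 13.004348 + -3.720981 − -0.000443 = 9.283810

F = 9.283810 N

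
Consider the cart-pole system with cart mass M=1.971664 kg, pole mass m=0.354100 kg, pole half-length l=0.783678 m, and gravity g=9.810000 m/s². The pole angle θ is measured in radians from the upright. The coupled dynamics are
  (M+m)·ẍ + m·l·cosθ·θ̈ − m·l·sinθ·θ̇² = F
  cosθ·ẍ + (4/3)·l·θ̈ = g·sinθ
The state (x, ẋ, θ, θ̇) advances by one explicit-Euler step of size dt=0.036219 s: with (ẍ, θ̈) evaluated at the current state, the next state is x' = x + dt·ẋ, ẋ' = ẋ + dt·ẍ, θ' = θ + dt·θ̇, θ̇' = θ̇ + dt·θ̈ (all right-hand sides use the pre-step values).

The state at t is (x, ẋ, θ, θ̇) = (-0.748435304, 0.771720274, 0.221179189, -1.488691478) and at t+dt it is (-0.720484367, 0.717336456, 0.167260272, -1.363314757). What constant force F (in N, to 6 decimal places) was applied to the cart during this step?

ẍ = (ẋ'−ẋ)/dt = (0.717336456−0.771720274)/0.036219 = -1.501527
θ̈ = (θ̇'−θ̇)/dt = (-1.363314757−-1.488691478)/0.036219 = 3.461628
sinθ=0.219380, cosθ=0.975639
F = (M+m)·ẍ + m·l·cosθ·θ̈ − m·l·sinθ·θ̇² = -3.492198 + 0.937202 − 0.134918 = -2.689914

F = -2.689914 N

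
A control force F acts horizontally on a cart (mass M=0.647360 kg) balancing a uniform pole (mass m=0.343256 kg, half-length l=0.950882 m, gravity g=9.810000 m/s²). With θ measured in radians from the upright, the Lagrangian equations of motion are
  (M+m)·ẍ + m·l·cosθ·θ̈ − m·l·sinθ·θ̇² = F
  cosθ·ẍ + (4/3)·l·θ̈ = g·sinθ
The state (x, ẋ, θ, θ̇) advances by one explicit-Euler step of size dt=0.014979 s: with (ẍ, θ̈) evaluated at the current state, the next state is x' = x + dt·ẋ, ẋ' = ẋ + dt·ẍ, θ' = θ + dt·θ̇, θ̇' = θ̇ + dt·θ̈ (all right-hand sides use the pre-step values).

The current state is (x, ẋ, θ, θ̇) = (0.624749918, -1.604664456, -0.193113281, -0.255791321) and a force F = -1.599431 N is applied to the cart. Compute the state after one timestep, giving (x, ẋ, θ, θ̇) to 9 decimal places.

(0.600713649, -1.627412748, -0.196944779, -0.260425456)

sinθ=-0.191915230, cosθ=0.981411506
temp = (F + m·l·θ̇²·sinθ)/(M+m) = (-1.599431 + -0.004098508)/0.990616 = -1.618719573
θ̈ = (g·sinθ − cosθ·temp)/(l·(4/3 − m·cos²θ/(M+m))) = -0.309375473
ẍ = temp − m·l·θ̈·cosθ/(M+m) = -1.518678935
Euler: x'=0.624749918+0.014979·-1.604664456=0.600713649, ẋ'=-1.604664456+0.014979·-1.518678935=-1.627412748
       θ'=-0.193113281+0.014979·-0.255791321=-0.196944779, θ̇'=-0.255791321+0.014979·-0.309375473=-0.260425456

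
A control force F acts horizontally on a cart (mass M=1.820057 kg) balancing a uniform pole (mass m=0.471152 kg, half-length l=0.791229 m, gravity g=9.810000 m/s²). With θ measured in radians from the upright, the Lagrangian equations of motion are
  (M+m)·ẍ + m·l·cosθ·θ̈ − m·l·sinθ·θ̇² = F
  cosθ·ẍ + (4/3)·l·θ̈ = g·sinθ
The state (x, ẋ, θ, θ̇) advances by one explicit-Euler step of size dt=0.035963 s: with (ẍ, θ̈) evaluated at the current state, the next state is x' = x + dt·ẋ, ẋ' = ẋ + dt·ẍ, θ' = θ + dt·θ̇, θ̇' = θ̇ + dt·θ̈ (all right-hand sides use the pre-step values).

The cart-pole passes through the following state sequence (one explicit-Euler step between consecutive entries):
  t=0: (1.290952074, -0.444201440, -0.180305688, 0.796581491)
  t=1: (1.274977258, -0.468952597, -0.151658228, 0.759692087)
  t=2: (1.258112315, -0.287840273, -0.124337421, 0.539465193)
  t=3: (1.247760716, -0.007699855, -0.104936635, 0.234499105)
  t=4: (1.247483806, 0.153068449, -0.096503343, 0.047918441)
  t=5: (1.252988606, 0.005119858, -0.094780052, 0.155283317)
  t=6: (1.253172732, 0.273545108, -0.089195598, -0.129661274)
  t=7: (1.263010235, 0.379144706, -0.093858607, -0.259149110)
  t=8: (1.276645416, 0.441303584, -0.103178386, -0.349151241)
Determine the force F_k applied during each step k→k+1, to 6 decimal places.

step 0→1:
  ẍ = (ẋ'−ẋ)/dt = (-0.468952597−-0.444201440)/0.035963 = -0.688239
  θ̈ = (θ̇'−θ̇)/dt = (0.759692087−0.796581491)/0.035963 = -1.025760
  sinθ=-0.179330, cosθ=0.983789
  F = (M+m)·ẍ + m·l·cosθ·θ̈ − m·l·sinθ·θ̇² = -1.576900 + -0.376193 − -0.042421 = -1.910673
step 1→2:
  ẍ = (ẋ'−ẋ)/dt = (-0.287840273−-0.468952597)/0.035963 = 5.036074
  θ̈ = (θ̇'−θ̇)/dt = (0.539465193−0.759692087)/0.035963 = -6.123708
  sinθ=-0.151078, cosθ=0.988522
  F = (M+m)·ẍ + m·l·cosθ·θ̈ − m·l·sinθ·θ̇² = 11.538698 + -2.256649 − -0.032504 = 9.314553
step 2→3:
  ẍ = (ẋ'−ẋ)/dt = (-0.007699855−-0.287840273)/0.035963 = 7.789684
  θ̈ = (θ̇'−θ̇)/dt = (0.234499105−0.539465193)/0.035963 = -8.479996
  sinθ=-0.124017, cosθ=0.992280
  F = (M+m)·ẍ + m·l·cosθ·θ̈ − m·l·sinθ·θ̇² = 17.847795 + -3.136846 − -0.013455 = 14.724404
step 3→4:
  ẍ = (ẋ'−ẋ)/dt = (0.153068449−-0.007699855)/0.035963 = 4.470381
  θ̈ = (θ̇'−θ̇)/dt = (0.047918441−0.234499105)/0.035963 = -5.188128
  sinθ=-0.104744, cosθ=0.994499
  F = (M+m)·ẍ + m·l·cosθ·θ̈ − m·l·sinθ·θ̇² = 10.242577 + -1.923439 − -0.002147 = 8.321285
step 4→5:
  ẍ = (ẋ'−ẋ)/dt = (0.005119858−0.153068449)/0.035963 = -4.113911
  θ̈ = (θ̇'−θ̇)/dt = (0.155283317−0.047918441)/0.035963 = 2.985426
  sinθ=-0.096354, cosθ=0.995347
  F = (M+m)·ẍ + m·l·cosθ·θ̈ − m·l·sinθ·θ̇² = -9.425831 + 1.107756 − -0.000082 = -8.317992
step 5→6:
  ẍ = (ẋ'−ẋ)/dt = (0.273545108−0.005119858)/0.035963 = 7.463928
  θ̈ = (θ̇'−θ̇)/dt = (-0.129661274−0.155283317)/0.035963 = -7.923271
  sinθ=-0.094638, cosθ=0.995512
  F = (M+m)·ẍ + m·l·cosθ·θ̈ − m·l·sinθ·θ̇² = 17.101419 + -2.940452 − -0.000851 = 14.161818
step 6→7:
  ẍ = (ẋ'−ẋ)/dt = (0.379144706−0.273545108)/0.035963 = 2.936340
  θ̈ = (θ̇'−θ̇)/dt = (-0.259149110−-0.129661274)/0.035963 = -3.600585
  sinθ=-0.089077, cosθ=0.996025
  F = (M+m)·ẍ + m·l·cosθ·θ̈ − m·l·sinθ·θ̇² = 6.727769 + -1.336923 − -0.000558 = 5.391404
step 7→8:
  ẍ = (ẋ'−ẋ)/dt = (0.441303584−0.379144706)/0.035963 = 1.728412
  θ̈ = (θ̇'−θ̇)/dt = (-0.349151241−-0.259149110)/0.035963 = -2.502631
  sinθ=-0.093721, cosθ=0.995599
  F = (M+m)·ẍ + m·l·cosθ·θ̈ − m·l·sinθ·θ̇² = 3.960153 + -0.928847 − -0.002346 = 3.033652

F_0 = -1.910673 N
F_1 = 9.314553 N
F_2 = 14.724404 N
F_3 = 8.321285 N
F_4 = -8.317992 N
F_5 = 14.161818 N
F_6 = 5.391404 N
F_7 = 3.033652 N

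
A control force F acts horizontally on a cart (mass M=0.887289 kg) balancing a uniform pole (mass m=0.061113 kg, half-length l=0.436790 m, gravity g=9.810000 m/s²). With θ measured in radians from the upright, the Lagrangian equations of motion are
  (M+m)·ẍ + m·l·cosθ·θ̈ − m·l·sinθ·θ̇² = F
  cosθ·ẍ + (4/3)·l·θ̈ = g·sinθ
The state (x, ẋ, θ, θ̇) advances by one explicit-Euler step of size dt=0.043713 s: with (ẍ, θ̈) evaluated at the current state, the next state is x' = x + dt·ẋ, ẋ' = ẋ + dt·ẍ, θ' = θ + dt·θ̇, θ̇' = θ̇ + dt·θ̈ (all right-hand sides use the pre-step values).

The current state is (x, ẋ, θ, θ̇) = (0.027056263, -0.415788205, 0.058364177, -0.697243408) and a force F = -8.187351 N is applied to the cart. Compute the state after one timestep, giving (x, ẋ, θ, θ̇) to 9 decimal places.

sinθ=0.058331048, cosθ=0.998297295
temp = (F + m·l·θ̇²·sinθ)/(M+m) = (-8.187351 + 0.000756963)/0.948402 = -8.631987318
θ̈ = (g·sinθ − cosθ·temp)/(l·(4/3 − m·cos²θ/(M+m))) = 16.577503390
ẍ = temp − m·l·θ̈·cosθ/(M+m) = -9.097780202
Euler: x'=0.027056263+0.043713·-0.415788205=0.008880913, ẋ'=-0.415788205+0.043713·-9.097780202=-0.813479471
       θ'=0.058364177+0.043713·-0.697243408=0.027885576, θ̇'=-0.697243408+0.043713·16.577503390=0.027408998

(0.008880913, -0.813479471, 0.027885576, 0.027408998)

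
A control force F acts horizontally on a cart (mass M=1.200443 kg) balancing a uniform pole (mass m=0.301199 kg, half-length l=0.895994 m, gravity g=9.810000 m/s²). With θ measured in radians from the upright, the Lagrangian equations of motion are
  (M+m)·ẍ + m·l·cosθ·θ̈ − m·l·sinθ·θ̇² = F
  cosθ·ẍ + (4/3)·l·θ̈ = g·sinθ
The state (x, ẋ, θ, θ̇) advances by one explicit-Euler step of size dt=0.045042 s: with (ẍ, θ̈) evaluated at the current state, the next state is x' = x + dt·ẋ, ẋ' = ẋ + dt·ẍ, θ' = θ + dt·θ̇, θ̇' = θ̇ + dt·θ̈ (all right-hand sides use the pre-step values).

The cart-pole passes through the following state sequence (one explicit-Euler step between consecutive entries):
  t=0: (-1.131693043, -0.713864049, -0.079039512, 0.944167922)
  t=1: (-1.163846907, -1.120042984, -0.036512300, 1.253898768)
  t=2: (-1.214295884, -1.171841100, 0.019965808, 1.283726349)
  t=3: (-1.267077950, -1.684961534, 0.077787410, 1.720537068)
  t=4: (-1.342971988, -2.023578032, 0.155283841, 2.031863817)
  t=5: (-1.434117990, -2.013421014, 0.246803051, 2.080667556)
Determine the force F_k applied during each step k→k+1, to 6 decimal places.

F_0 = -11.672503 N
F_1 = -1.532798 N
F_2 = -14.498988 N
F_3 = -9.491420 N
F_4 = 0.455198 N

step 0→1:
  ẍ = (ẋ'−ẋ)/dt = (-1.120042984−-0.713864049)/0.045042 = -9.017782
  θ̈ = (θ̇'−θ̇)/dt = (1.253898768−0.944167922)/0.045042 = 6.876490
  sinθ=-0.078957, cosθ=0.996878
  F = (M+m)·ẍ + m·l·cosθ·θ̈ − m·l·sinθ·θ̇² = -13.541480 + 1.849982 − -0.018995 = -11.672503
step 1→2:
  ẍ = (ẋ'−ẋ)/dt = (-1.171841100−-1.120042984)/0.045042 = -1.149996
  θ̈ = (θ̇'−θ̇)/dt = (1.283726349−1.253898768)/0.045042 = 0.662217
  sinθ=-0.036504, cosθ=0.999334
  F = (M+m)·ẍ + m·l·cosθ·θ̈ − m·l·sinθ·θ̇² = -1.726882 + 0.178595 − -0.015489 = -1.532798
step 2→3:
  ẍ = (ẋ'−ẋ)/dt = (-1.684961534−-1.171841100)/0.045042 = -11.392044
  θ̈ = (θ̇'−θ̇)/dt = (1.720537068−1.283726349)/0.045042 = 9.697854
  sinθ=0.019964, cosθ=0.999801
  F = (M+m)·ẍ + m·l·cosθ·θ̈ − m·l·sinθ·θ̇² = -17.106771 + 2.616662 − 0.008879 = -14.498988
step 3→4:
  ẍ = (ẋ'−ẋ)/dt = (-2.023578032−-1.684961534)/0.045042 = -7.517794
  θ̈ = (θ̇'−θ̇)/dt = (2.031863817−1.720537068)/0.045042 = 6.911921
  sinθ=0.077709, cosθ=0.996976
  F = (M+m)·ẍ + m·l·cosθ·θ̈ − m·l·sinθ·θ̇² = -11.289036 + 1.859697 − 0.062081 = -9.491420
step 4→5:
  ẍ = (ẋ'−ẋ)/dt = (-2.013421014−-2.023578032)/0.045042 = 0.225501
  θ̈ = (θ̇'−θ̇)/dt = (2.080667556−2.031863817)/0.045042 = 1.083516
  sinθ=0.154661, cosθ=0.987968
  F = (M+m)·ẍ + m·l·cosθ·θ̈ − m·l·sinθ·θ̇² = 0.338622 + 0.288893 − 0.172317 = 0.455198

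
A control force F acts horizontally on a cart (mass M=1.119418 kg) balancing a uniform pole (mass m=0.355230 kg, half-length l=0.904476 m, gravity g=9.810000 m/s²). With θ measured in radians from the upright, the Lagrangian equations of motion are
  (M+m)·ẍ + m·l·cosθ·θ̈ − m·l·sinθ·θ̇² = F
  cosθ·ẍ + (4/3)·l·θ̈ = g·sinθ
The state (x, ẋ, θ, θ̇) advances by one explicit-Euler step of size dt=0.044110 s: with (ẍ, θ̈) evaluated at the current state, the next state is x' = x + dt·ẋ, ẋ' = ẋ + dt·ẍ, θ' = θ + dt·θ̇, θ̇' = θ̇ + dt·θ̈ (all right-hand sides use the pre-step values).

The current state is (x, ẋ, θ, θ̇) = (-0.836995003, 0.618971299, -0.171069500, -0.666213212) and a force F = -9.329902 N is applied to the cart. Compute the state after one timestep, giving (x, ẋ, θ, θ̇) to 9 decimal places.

(-0.809692179, 0.295541451, -0.200456165, -0.463020164)

sinθ=-0.170236335, cosθ=0.985403263
temp = (F + m·l·θ̇²·sinθ)/(M+m) = (-9.329902 + -0.024276464)/1.474648 = -6.343329706
θ̈ = (g·sinθ − cosθ·temp)/(l·(4/3 − m·cos²θ/(M+m))) = 4.606507545
ẍ = temp − m·l·θ̈·cosθ/(M+m) = -7.332347487
Euler: x'=-0.836995003+0.044110·0.618971299=-0.809692179, ẋ'=0.618971299+0.044110·-7.332347487=0.295541451
       θ'=-0.171069500+0.044110·-0.666213212=-0.200456165, θ̇'=-0.666213212+0.044110·4.606507545=-0.463020164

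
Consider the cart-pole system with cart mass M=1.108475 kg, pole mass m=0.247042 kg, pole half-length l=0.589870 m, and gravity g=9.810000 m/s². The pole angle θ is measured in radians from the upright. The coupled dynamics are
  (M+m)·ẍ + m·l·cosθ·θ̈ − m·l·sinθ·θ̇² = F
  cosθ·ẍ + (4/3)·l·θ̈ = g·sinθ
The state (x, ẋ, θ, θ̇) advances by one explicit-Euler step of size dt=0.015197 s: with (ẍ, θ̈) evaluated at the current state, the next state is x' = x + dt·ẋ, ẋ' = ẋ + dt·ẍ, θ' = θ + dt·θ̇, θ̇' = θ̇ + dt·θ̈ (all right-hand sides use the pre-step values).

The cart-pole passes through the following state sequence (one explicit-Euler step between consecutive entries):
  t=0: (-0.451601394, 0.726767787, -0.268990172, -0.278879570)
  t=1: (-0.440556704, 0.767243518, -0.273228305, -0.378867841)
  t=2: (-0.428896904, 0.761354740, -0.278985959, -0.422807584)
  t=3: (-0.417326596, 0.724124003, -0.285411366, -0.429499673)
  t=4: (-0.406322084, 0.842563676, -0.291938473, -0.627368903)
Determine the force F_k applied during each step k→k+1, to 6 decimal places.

step 0→1:
  ẍ = (ẋ'−ẋ)/dt = (0.767243518−0.726767787)/0.015197 = 2.663403
  θ̈ = (θ̇'−θ̇)/dt = (-0.378867841−-0.278879570)/0.015197 = -6.579474
  sinθ=-0.265758, cosθ=0.964040
  F = (M+m)·ẍ + m·l·cosθ·θ̈ − m·l·sinθ·θ̇² = 3.610288 + -0.924301 − -0.003012 = 2.688999
step 1→2:
  ẍ = (ẋ'−ẋ)/dt = (0.761354740−0.767243518)/0.015197 = -0.387496
  θ̈ = (θ̇'−θ̇)/dt = (-0.422807584−-0.378867841)/0.015197 = -2.891343
  sinθ=-0.269841, cosθ=0.962905
  F = (M+m)·ẍ + m·l·cosθ·θ̈ − m·l·sinθ·θ̇² = -0.525258 + -0.405705 − -0.005644 = -0.925318
step 2→3:
  ẍ = (ẋ'−ẋ)/dt = (0.724124003−0.761354740)/0.015197 = -2.449874
  θ̈ = (θ̇'−θ̇)/dt = (-0.429499673−-0.422807584)/0.015197 = -0.440356
  sinθ=-0.275381, cosθ=0.961335
  F = (M+m)·ẍ + m·l·cosθ·θ̈ − m·l·sinθ·θ̇² = -3.320846 + -0.061689 − -0.007174 = -3.375361
step 3→4:
  ẍ = (ẋ'−ẋ)/dt = (0.842563676−0.724124003)/0.015197 = 7.793622
  θ̈ = (θ̇'−θ̇)/dt = (-0.627368903−-0.429499673)/0.015197 = -13.020282
  sinθ=-0.281552, cosθ=0.959546
  F = (M+m)·ẍ + m·l·cosθ·θ̈ − m·l·sinθ·θ̇² = 10.564387 + -1.820595 − -0.007569 = 8.751361

F_0 = 2.688999 N
F_1 = -0.925318 N
F_2 = -3.375361 N
F_3 = 8.751361 N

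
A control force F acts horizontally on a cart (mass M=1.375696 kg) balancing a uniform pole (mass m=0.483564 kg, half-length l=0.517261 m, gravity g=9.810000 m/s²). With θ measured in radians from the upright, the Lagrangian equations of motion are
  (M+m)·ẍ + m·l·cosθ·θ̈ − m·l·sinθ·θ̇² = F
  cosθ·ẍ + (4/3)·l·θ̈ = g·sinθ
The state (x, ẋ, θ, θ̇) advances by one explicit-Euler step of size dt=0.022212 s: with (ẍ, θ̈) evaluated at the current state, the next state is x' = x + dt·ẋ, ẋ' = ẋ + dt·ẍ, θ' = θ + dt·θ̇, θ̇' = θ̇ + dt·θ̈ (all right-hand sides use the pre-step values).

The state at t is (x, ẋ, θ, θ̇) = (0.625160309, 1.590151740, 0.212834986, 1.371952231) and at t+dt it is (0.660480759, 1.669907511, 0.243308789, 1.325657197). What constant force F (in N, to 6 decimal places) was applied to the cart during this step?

F = 6.066960 N

ẍ = (ẋ'−ẋ)/dt = (1.669907511−1.590151740)/0.022212 = 3.590661
θ̈ = (θ̇'−θ̇)/dt = (1.325657197−1.371952231)/0.022212 = -2.084235
sinθ=0.211232, cosθ=0.977436
F = (M+m)·ẍ + m·l·cosθ·θ̈ − m·l·sinθ·θ̇² = 6.675973 + -0.509564 − 0.099449 = 6.066960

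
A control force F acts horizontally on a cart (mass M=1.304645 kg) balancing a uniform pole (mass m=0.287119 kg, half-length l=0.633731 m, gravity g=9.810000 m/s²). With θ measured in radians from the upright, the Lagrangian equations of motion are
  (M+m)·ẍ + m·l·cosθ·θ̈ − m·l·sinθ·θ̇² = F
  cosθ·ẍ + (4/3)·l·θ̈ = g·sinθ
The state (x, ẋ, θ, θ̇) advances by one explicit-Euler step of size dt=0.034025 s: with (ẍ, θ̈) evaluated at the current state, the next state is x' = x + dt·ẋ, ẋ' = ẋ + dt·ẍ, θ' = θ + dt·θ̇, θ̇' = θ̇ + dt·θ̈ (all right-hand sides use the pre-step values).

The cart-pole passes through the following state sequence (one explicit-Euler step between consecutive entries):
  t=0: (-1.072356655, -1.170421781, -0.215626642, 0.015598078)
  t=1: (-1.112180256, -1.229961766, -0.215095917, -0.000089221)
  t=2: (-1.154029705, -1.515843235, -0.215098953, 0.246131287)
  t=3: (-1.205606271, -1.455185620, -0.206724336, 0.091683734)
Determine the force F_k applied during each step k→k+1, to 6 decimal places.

F_0 = -2.867350 N
F_1 = -12.087785 N
F_2 = 2.033140 N

step 0→1:
  ẍ = (ẋ'−ẋ)/dt = (-1.229961766−-1.170421781)/0.034025 = -1.749889
  θ̈ = (θ̇'−θ̇)/dt = (-0.000089221−0.015598078)/0.034025 = -0.461052
  sinθ=-0.213960, cosθ=0.976843
  F = (M+m)·ẍ + m·l·cosθ·θ̈ − m·l·sinθ·θ̇² = -2.785411 + -0.081949 − -0.000009 = -2.867350
step 1→2:
  ẍ = (ẋ'−ẋ)/dt = (-1.515843235−-1.229961766)/0.034025 = -8.402100
  θ̈ = (θ̇'−θ̇)/dt = (0.246131287−-0.000089221)/0.034025 = 7.236459
  sinθ=-0.213441, cosθ=0.976956
  F = (M+m)·ẍ + m·l·cosθ·θ̈ − m·l·sinθ·θ̇² = -13.374161 + 1.286376 − -0.000000 = -12.087785
step 2→3:
  ẍ = (ẋ'−ẋ)/dt = (-1.455185620−-1.515843235)/0.034025 = 1.782737
  θ̈ = (θ̇'−θ̇)/dt = (0.091683734−0.246131287)/0.034025 = -4.539237
  sinθ=-0.213444, cosθ=0.976955
  F = (M+m)·ẍ + m·l·cosθ·θ̈ − m·l·sinθ·θ̇² = 2.837696 + -0.806909 − -0.002353 = 2.033140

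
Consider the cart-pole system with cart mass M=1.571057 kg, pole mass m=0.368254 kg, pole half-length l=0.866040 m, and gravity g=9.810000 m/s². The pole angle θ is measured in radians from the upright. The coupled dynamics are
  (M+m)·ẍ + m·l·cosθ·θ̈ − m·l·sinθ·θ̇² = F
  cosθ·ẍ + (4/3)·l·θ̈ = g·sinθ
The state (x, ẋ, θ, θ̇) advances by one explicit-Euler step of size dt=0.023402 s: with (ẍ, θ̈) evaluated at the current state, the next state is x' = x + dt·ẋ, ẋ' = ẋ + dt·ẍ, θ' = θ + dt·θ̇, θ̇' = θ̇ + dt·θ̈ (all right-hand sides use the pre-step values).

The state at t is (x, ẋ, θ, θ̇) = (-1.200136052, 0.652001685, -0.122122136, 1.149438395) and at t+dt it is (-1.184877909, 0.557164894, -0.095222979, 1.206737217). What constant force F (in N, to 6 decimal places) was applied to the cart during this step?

F = -7.032690 N

ẍ = (ẋ'−ẋ)/dt = (0.557164894−0.652001685)/0.023402 = -4.052508
θ̈ = (θ̇'−θ̇)/dt = (1.206737217−1.149438395)/0.023402 = 2.448458
sinθ=-0.121819, cosθ=0.992552
F = (M+m)·ẍ + m·l·cosθ·θ̈ − m·l·sinθ·θ̇² = -7.859073 + 0.775053 − -0.051330 = -7.032690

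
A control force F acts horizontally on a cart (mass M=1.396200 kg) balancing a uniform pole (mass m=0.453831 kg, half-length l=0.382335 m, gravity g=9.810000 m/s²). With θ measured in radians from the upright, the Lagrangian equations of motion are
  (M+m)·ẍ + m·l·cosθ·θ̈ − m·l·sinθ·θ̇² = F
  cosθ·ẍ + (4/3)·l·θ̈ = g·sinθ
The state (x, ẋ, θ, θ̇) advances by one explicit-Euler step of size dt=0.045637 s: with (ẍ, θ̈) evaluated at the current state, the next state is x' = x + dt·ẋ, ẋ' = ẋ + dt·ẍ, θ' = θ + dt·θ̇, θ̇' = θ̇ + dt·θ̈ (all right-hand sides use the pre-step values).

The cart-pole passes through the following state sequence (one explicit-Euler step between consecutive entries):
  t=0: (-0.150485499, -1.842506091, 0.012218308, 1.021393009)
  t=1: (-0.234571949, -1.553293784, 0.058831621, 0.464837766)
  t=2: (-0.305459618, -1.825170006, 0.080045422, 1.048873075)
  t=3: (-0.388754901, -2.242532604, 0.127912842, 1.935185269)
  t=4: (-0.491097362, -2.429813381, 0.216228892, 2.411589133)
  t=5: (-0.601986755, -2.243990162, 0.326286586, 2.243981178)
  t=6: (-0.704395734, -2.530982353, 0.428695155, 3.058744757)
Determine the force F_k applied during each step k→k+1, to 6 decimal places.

F_0 = 9.605957 N
F_1 = -8.806806 N
F_2 = -13.575254 N
F_3 = -5.878346 N
F_4 = 6.693970 N
F_5 = -8.979780 N

step 0→1:
  ẍ = (ẋ'−ẋ)/dt = (-1.553293784−-1.842506091)/0.045637 = 6.337233
  θ̈ = (θ̇'−θ̇)/dt = (0.464837766−1.021393009)/0.045637 = -12.195264
  sinθ=0.012218, cosθ=0.999925
  F = (M+m)·ẍ + m·l·cosθ·θ̈ − m·l·sinθ·θ̇² = 11.724078 + -2.115909 − 0.002212 = 9.605957
step 1→2:
  ẍ = (ẋ'−ẋ)/dt = (-1.825170006−-1.553293784)/0.045637 = -5.957364
  θ̈ = (θ̇'−θ̇)/dt = (1.048873075−0.464837766)/0.045637 = 12.797408
  sinθ=0.058798, cosθ=0.998270
  F = (M+m)·ẍ + m·l·cosθ·θ̈ − m·l·sinθ·θ̇² = -11.021308 + 2.216707 − 0.002204 = -8.806806
step 2→3:
  ẍ = (ẋ'−ẋ)/dt = (-2.242532604−-1.825170006)/0.045637 = -9.145268
  θ̈ = (θ̇'−θ̇)/dt = (1.935185269−1.048873075)/0.045637 = 19.420913
  sinθ=0.079960, cosθ=0.996798
  F = (M+m)·ẍ + m·l·cosθ·θ̈ − m·l·sinθ·θ̇² = -16.919029 + 3.359039 − 0.015264 = -13.575254
step 3→4:
  ẍ = (ẋ'−ẋ)/dt = (-2.429813381−-2.242532604)/0.045637 = -4.103705
  θ̈ = (θ̇'−θ̇)/dt = (2.411589133−1.935185269)/0.045637 = 10.438983
  sinθ=0.127564, cosθ=0.991830
  F = (M+m)·ẍ + m·l·cosθ·θ̈ − m·l·sinθ·θ̇² = -7.591981 + 1.796527 − 0.082892 = -5.878346
step 4→5:
  ẍ = (ẋ'−ẋ)/dt = (-2.243990162−-2.429813381)/0.045637 = 4.071767
  θ̈ = (θ̇'−θ̇)/dt = (2.243981178−2.411589133)/0.045637 = -3.672633
  sinθ=0.214548, cosθ=0.976713
  F = (M+m)·ẍ + m·l·cosθ·θ̈ − m·l·sinθ·θ̇² = 7.532895 + -0.622419 − 0.216506 = 6.693970
step 5→6:
  ẍ = (ẋ'−ẋ)/dt = (-2.530982353−-2.243990162)/0.045637 = -6.288586
  θ̈ = (θ̇'−θ̇)/dt = (3.058744757−2.243981178)/0.045637 = 17.853136
  sinθ=0.320528, cosθ=0.947239
  F = (M+m)·ẍ + m·l·cosθ·θ̈ − m·l·sinθ·θ̇² = -11.634079 + 2.934353 − 0.280054 = -8.979780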